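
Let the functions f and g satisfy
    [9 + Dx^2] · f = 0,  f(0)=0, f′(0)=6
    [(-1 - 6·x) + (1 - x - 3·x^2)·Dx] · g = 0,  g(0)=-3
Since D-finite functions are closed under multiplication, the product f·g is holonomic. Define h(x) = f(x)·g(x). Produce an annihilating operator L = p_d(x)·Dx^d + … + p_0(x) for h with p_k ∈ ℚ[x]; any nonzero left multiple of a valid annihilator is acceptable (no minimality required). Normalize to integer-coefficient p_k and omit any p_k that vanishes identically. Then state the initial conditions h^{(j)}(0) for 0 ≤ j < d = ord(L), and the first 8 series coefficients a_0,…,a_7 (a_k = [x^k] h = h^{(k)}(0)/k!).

f: a_k = 0, 6, 0, -9, 0, 81/20, 0, -243/280, …
g: a_k = -3, -3, -12, -21, -57, -120, -291, -651, …
h₀=f·g: eliminate ⇒ L₀, order ≤ 2·1.
L = (-3 + 9·x + 27·x^2) + (2 + 12·x)·Dx + (-1 + x + 3·x^2)·Dx^2  (order 2).
h: a_k = 0, -18, -18, -45, -99, -4923/20, -10863/20, -358119/280, …
ICs: h(0) = 0, h′(0) = -18.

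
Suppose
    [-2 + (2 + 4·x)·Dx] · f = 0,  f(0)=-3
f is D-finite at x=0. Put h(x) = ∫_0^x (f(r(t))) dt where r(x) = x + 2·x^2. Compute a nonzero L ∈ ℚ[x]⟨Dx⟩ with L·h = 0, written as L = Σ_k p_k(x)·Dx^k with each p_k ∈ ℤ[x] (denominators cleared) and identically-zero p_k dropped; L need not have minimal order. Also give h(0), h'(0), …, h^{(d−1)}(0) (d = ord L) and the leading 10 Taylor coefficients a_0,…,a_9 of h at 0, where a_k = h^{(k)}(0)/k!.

f: a_k = -3, -3, 3/2, -3/2, 15/8, -21/8, 63/16, -99/16, 1287/128, -2145/128, …
Change of var in L_f (x↦r) gives L₀.
h=∫h₀ ⇒ L = L₀·Dx.
L = (-1 - 4·x)·Dx + (1 + 2·x + 4·x^2)·Dx^2  (order 2).
h: a_k = 0, -3, -3/2, -3/2, 9/8, -9/40, -15/16, 171/112, -63/128, -289/128, …
ICs: h(0) = 0, h′(0) = -3.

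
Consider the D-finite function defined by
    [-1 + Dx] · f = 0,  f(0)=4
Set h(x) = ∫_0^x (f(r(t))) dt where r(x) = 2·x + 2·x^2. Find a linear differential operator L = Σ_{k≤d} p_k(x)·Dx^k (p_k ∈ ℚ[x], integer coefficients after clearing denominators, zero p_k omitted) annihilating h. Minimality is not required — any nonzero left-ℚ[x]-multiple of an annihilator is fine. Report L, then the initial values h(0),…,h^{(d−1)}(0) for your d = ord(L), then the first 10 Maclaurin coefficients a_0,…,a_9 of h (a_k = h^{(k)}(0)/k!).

f: a_k = 4, 4, 2, 2/3, 1/6, 1/30, 1/180, 1/1260, 1/10080, 1/90720, …
h₀=f(r): pull back L_f along r ⇒ L₀.
h=∫₀ˣh₀: take L = L₀·Dx.
L = (-2 - 4·x)·Dx + Dx^2  (order 2).
h: a_k = 0, 4, 4, 16/3, 16/3, 16/3, 208/45, 1216/315, 928/315, 6112/2835, …
ICs: h(0) = 0, h′(0) = 4.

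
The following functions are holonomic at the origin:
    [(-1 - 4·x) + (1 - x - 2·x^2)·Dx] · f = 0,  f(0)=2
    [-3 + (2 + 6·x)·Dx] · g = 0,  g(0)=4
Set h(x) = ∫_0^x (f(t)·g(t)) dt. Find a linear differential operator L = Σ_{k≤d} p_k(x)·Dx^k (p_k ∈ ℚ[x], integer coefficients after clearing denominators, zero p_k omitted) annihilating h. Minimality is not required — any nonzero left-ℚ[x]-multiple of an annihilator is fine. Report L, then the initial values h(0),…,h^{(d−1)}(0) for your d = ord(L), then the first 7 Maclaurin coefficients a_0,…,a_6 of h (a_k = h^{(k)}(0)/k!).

L = (5 + 11·x + 18·x^2)·Dx + (-2 - 4·x + 10·x^2 + 12·x^3)·Dx^2  (order 2).
h: a_k = 0, 8, 10, 9, 161/8, 1747/80, 3449/64, …
ICs: h(0) = 0, h′(0) = 8.

f: a_k = 2, 2, 6, 10, 22, 42, 86, …
g: a_k = 4, 6, -9/2, 27/4, -405/32, 1701/64, -15309/256, …
f·g: L₀ = L_f ⊗_s L_g, ord ≤ 1·1.
Integrate: L := L₀·Dx.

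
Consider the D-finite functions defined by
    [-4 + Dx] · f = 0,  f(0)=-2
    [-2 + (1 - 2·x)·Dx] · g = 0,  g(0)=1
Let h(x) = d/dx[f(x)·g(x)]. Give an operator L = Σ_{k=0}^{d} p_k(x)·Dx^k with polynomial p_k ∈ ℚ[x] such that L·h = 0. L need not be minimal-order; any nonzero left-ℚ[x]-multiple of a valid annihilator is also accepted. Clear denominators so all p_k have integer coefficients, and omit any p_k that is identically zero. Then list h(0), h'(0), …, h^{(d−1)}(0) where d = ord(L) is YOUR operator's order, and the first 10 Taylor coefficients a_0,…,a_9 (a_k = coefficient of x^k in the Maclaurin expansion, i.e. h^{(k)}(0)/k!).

f: a_k = -2, -8, -16, -64/3, -64/3, -256/15, -512/45, -2048/315, -1024/315, -4096/2835, …
g: a_k = 1, 2, 4, 8, 16, 32, 64, 128, 256, 512, …
Sym-product of L_f,L_g gives L₀ (≤ ord 1).
h=h₀': d/dx-closure on L₀ ⇒ L.
L = (20 - 48·x + 32·x^2) + (-3 + 10·x - 8·x^2)·Dx  (order 1).
h: a_k = -12, -80, -304, -896, -6976/3, -84736/15, -39680/3, -9531392/315, -21449728/315, -143003648/945, …
ICs: h(0) = -12.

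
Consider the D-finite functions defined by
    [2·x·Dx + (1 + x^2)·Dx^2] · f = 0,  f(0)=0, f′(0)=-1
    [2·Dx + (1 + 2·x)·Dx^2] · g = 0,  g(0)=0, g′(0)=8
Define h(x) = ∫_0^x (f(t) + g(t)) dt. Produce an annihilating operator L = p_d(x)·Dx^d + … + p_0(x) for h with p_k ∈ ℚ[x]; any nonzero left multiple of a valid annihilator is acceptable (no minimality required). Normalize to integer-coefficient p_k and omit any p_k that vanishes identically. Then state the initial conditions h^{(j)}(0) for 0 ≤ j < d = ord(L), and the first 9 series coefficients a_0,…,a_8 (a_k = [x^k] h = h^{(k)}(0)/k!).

f: a_k = 0, -1, 0, 1/3, 0, -1/5, 0, 1/7, 0, …
g: a_k = 0, 8, -8, 32/3, -16, 128/5, -128/3, 512/7, -128, …
Sum ⇒ L₀ = lclm(L_f,L_g) in ℚ(x)⟨Dx⟩.
h=∫h₀ ⇒ L = L₀·Dx.
L = (-2 - 12·x + 6·x^2 + 4·x^3)·Dx^2 + (-5 - 4·x - 9·x^2 + 12·x^3 + 8·x^4)·Dx^3 + (-1 - x + 2·x^2 + x^3 + 3·x^4 + 2·x^5)·Dx^4  (order 4).
h: a_k = 0, 0, 7/2, -8/3, 11/4, -16/5, 127/30, -128/21, 513/56, …
ICs: h(0) = 0, h′(0) = 0, h′′(0) = 7, h′′′(0) = -16.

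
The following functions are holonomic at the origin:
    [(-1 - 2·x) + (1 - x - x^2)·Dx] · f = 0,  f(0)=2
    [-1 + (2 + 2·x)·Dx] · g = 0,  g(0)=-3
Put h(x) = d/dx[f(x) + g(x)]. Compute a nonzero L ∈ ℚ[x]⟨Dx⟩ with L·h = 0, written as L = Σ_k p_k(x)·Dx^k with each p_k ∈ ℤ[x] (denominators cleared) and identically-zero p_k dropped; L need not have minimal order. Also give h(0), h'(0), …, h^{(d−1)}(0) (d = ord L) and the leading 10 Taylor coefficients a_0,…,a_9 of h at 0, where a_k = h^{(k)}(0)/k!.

L = (-48 - 138·x - 156·x^2 - 84·x^3 - 30·x^4) + (-69 - 336·x - 615·x^2 - 576·x^3 - 321·x^4 - 90·x^5)·Dx + (18 + 42·x + 6·x^2 - 82·x^3 - 126·x^4 - 82·x^5 - 20·x^6)·Dx^2  (order 2).
h: a_k = 1/2, 35/4, 279/16, 1295/32, 20375/256, 80061/512, 601419/2048, 2229511/4096, 64861335/65536, 233344625/131072, …
ICs: h(0) = 1/2, h′(0) = 35/4.

f: a_k = 2, 2, 4, 6, 10, 16, 26, 42, 68, 110, …
g: a_k = -3, -3/2, 3/8, -3/16, 15/128, -21/256, 63/1024, -99/2048, 1287/32768, -2145/65536, …
f+g: L₀ = lclm(L_f,L_g), ord ≤ 1+1.
h₀' ⇒ L via d/dx closure of L₀.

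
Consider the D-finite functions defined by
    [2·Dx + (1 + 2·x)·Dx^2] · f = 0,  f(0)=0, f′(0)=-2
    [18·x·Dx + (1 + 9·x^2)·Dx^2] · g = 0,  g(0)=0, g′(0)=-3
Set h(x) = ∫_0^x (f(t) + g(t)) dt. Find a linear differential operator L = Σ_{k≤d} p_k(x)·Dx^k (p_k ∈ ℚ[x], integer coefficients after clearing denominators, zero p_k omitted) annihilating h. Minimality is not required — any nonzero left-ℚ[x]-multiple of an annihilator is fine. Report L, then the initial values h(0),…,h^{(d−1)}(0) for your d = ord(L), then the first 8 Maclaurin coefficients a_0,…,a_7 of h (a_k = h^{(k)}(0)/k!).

f: a_k = 0, -2, 2, -8/3, 4, -32/5, 32/3, -128/7, …
g: a_k = 0, -3, 0, 9, 0, -243/5, 0, 2187/7, …
f+g: L₀ = lclm(L_f,L_g), ord ≤ 2+2.
Integrate: L := L₀·Dx.
L = (-18 - 108·x + 486·x^2 + 324·x^3)·Dx^2 + (-13 - 36·x + 135·x^2 + 972·x^3 + 648·x^4)·Dx^3 + (-1 + 7·x + 18·x^2 + 81·x^3 + 243·x^4 + 162·x^5)·Dx^4  (order 4).
h: a_k = 0, 0, -5/2, 2/3, 19/12, 4/5, -55/6, 32/21, …
ICs: h(0) = 0, h′(0) = 0, h′′(0) = -5, h′′′(0) = 4.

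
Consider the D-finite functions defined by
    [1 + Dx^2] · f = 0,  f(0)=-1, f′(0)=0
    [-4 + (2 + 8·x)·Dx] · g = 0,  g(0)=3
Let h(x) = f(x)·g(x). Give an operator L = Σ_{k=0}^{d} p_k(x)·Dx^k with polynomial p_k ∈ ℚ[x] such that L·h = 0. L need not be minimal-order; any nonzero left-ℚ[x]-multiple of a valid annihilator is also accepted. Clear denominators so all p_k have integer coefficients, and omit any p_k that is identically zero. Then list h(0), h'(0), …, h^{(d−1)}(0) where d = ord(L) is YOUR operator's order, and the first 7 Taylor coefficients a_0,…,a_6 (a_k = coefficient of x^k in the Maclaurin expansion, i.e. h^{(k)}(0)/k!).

L = (13 + 8·x + 16·x^2) + (-4 - 16·x)·Dx + (1 + 8·x + 16·x^2)·Dx^2  (order 2).
h: a_k = -3, -6, 15/2, -9, 215/8, -313/4, 56941/240, …
ICs: h(0) = -3, h′(0) = -6.

f: a_k = -1, 0, 1/2, 0, -1/24, 0, 1/720, …
g: a_k = 3, 6, -6, 12, -30, 84, -252, …
h₀=f·g: eliminate ⇒ L₀, order ≤ 2·1.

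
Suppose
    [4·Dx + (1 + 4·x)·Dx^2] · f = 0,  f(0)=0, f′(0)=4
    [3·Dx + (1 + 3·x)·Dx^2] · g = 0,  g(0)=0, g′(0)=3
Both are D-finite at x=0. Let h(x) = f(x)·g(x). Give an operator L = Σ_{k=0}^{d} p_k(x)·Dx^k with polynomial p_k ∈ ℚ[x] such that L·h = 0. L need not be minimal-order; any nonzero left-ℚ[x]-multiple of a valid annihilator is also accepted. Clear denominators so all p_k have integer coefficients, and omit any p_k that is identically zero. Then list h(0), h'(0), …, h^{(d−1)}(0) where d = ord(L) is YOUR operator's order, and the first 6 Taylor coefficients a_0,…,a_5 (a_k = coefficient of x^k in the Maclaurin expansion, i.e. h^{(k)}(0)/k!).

f: a_k = 0, 4, -8, 64/3, -64, 1024/5, …
g: a_k = 0, 3, -9/2, 9, -81/4, 243/5, …
h₀=f·g: eliminate ⇒ L₀, order ≤ 2·2.
L = (600 + 4032·x + 6912·x^2)·Dx + (854 + 8808·x + 30240·x^2 + 34560·x^3)·Dx^2 + (172 + 2380·x + 12312·x^2 + 28224·x^3 + 24192·x^4)·Dx^3 + (7 + 122·x + 847·x^2 + 2928·x^3 + 5040·x^4 + 3456·x^5)·Dx^4  (order 4).
h: a_k = 0, 0, 12, -42, 136, -441, …
ICs: h(0) = 0, h′(0) = 0, h′′(0) = 24, h′′′(0) = -252.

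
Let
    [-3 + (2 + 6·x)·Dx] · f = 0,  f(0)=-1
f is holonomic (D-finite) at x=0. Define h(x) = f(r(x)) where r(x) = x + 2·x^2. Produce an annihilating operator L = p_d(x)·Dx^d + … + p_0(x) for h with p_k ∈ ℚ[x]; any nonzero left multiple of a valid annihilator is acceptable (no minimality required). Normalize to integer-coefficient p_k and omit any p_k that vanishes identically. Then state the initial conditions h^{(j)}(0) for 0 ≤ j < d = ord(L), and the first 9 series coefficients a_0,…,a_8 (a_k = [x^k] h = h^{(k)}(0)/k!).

f: a_k = -1, -3/2, 9/8, -27/16, 405/128, -1701/256, 15309/1024, -72171/2048, 2814669/32768, …
h₀=f(r): pull back L_f along r ⇒ L₀.
L = (-3 - 12·x) + (2 + 6·x + 12·x^2)·Dx  (order 1).
h: a_k = -1, -3/2, -15/8, 45/16, -315/128, -405/256, 11205/1024, -41715/2048, 282285/32768, …
ICs: h(0) = -1.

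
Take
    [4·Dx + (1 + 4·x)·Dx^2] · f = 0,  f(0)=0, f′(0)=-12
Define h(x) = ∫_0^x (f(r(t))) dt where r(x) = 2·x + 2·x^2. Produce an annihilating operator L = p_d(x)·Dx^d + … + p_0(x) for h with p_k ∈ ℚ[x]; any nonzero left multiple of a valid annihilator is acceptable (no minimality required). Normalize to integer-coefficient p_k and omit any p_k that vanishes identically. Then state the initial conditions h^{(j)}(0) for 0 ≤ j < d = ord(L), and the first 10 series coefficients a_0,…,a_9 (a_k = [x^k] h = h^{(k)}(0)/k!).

L = (6 + 16·x + 16·x^2)·Dx^2 + (1 + 10·x + 24·x^2 + 16·x^3)·Dx^3  (order 3).
h: a_k = 0, 0, -12, 24, -80, 1632/5, -7424/5, 50688/7, -259584/7, 590848/3, …
ICs: h(0) = 0, h′(0) = 0, h′′(0) = -24.

f: a_k = 0, -12, 24, -64, 192, -3072/5, 2048, -49152/7, 24576, -262144/3, …
f∘r: x↦r, Dx↦Dx/r' in L_f ⇒ L₀.
∫: right-multiply L₀ by Dx.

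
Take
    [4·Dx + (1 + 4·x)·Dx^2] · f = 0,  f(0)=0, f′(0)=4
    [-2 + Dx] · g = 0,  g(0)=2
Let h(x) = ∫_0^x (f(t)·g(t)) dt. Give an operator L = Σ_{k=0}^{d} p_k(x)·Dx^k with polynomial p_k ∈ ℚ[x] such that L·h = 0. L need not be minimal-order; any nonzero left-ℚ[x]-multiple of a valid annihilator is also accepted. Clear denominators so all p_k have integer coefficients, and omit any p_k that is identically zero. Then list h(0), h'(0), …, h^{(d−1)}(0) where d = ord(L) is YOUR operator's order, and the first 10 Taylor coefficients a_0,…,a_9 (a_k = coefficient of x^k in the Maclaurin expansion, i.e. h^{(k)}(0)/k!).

L = (-4 + 16·x)·Dx - 16·x·Dx^2 + (1 + 4·x)·Dx^3  (order 3).
h: a_k = 0, 0, 4, 0, 20/3, -64/5, 1672/45, -6784/63, 103316/315, -417664/405, …
ICs: h(0) = 0, h′(0) = 0, h′′(0) = 8.

f: a_k = 0, 4, -8, 64/3, -64, 1024/5, -2048/3, 16384/7, -8192, 262144/9, …
g: a_k = 2, 4, 4, 8/3, 4/3, 8/15, 8/45, 16/315, 4/315, 8/2835, …
f·g: L₀ = L_f ⊗_s L_g, ord ≤ 2·1.
h=∫₀ˣh₀: take L = L₀·Dx.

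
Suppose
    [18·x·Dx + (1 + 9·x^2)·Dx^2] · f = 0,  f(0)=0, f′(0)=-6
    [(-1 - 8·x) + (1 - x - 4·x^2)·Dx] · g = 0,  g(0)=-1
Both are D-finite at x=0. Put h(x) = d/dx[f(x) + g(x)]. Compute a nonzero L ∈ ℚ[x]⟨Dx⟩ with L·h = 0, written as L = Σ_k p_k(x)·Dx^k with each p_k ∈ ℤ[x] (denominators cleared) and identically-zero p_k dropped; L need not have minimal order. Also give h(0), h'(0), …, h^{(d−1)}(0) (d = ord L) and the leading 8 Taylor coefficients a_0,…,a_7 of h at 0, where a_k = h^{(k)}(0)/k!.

f: a_k = 0, -6, 0, 18, 0, -486/5, 0, 4374/7, …
g: a_k = -1, -1, -5, -9, -29, -65, -181, -441, …
L₀ := lclm(L_f,L_g); ord L₀ ≤ 2+1.
Derive L from L₀ (diff closure).
L = (90 - 360·x - 6462·x^2 - 14688·x^3 - 63936·x^4 - 31104·x^6) + (-36 - 294·x - 324·x^2 - 3198·x^3 - 13680·x^4 - 46080·x^5 - 3888·x^6 - 31104·x^7)·Dx + (5 + 16·x + 160·x^2 - 96·x^3 + 555·x^4 - 2304·x^5 - 4896·x^6 - 1296·x^7 - 5184·x^8)·Dx^2  (order 2).
h: a_k = -7, -10, 27, -116, -811, -1086, 1287, -9320, …
ICs: h(0) = -7, h′(0) = -10.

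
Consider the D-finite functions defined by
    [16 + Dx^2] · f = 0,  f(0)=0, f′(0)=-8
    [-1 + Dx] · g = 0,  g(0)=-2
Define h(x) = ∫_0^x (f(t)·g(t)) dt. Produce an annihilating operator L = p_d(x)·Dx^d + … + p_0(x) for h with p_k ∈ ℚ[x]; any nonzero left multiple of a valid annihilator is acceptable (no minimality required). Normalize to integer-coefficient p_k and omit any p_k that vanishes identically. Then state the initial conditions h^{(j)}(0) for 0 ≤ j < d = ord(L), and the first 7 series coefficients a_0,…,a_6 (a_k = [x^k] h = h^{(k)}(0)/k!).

f: a_k = 0, -8, 0, 64/3, 0, -256/15, 0, …
g: a_k = -2, -2, -1, -1/3, -1/12, -1/60, -1/360, …
Sym-product of L_f,L_g gives L₀ (≤ ord 2).
Integrate: L := L₀·Dx.
L = 17·Dx - 2·Dx^2 + Dx^3  (order 3).
h: a_k = 0, 0, 8, 16/3, -26/3, -8, 101/45, …
ICs: h(0) = 0, h′(0) = 0, h′′(0) = 16.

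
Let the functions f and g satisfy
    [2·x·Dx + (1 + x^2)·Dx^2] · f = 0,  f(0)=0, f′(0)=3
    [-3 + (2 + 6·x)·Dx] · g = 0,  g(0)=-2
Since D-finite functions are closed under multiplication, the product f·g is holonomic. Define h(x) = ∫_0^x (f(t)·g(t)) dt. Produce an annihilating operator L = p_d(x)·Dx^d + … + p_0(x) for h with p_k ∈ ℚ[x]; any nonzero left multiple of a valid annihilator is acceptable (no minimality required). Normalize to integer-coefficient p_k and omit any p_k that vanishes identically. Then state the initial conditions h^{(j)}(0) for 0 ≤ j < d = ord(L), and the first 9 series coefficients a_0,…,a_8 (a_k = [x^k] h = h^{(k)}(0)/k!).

L = (27 - 12·x - 9·x^2)·Dx + (-12 - 28·x + 36·x^2 + 36·x^3)·Dx^2 + (4 + 24·x + 40·x^2 + 24·x^3 + 36·x^4)·Dx^3  (order 3).
h: a_k = 0, 0, -3, -3, 35/16, -57/40, 1657/640, -3501/640, 1533597/143360, …
ICs: h(0) = 0, h′(0) = 0, h′′(0) = -6.

f: a_k = 0, 3, 0, -1, 0, 3/5, 0, -3/7, 0, …
g: a_k = -2, -3, 9/4, -27/8, 405/64, -1701/128, 15309/512, -72171/1024, 2814669/16384, …
Sym-product of L_f,L_g gives L₀ (≤ ord 2).
h=∫₀ˣh₀: take L = L₀·Dx.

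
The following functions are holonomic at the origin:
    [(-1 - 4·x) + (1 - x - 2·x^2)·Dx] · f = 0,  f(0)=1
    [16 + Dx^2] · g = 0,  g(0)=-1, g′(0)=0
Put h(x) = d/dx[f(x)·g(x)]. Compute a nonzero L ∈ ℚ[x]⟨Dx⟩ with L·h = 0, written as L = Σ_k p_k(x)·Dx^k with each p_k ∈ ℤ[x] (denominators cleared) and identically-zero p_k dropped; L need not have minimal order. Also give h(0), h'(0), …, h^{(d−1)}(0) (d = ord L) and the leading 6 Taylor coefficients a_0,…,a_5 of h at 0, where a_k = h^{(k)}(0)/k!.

f: a_k = 1, 1, 3, 5, 11, 21, …
g: a_k = -1, 0, 8, 0, -32/3, 0, …
Sym-product of L_f,L_g gives L₀ (≤ ord 2).
h=h₀': d/dx-closure on L₀ ⇒ L.
L = (4 - 128·x - 192·x^2 + 256·x^3 + 256·x^4) + (-5 - 12·x + 48·x^2 + 64·x^3)·Dx + (3 - 7·x - 10·x^2 + 16·x^3 + 16·x^4)·Dx^2  (order 2).
h: a_k = -1, 10, 9, 28/3, 125/3, 1682/15, …
ICs: h(0) = -1, h′(0) = 10.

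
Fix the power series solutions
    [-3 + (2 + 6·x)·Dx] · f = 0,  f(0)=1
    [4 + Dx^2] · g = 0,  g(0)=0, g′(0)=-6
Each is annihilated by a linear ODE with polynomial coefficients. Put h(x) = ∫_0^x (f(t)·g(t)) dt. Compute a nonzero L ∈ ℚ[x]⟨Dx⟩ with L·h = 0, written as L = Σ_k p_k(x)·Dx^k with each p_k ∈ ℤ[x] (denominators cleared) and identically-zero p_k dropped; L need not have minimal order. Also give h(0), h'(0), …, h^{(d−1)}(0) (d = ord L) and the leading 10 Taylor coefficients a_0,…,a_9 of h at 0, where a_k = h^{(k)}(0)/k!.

f: a_k = 1, 3/2, -9/8, 27/16, -405/128, 1701/256, -15309/1024, 72171/2048, -2814669/32768, 14073345/65536, …
g: a_k = 0, -6, 0, 4, 0, -4/5, 0, 8/105, 0, -4/945, …
h₀=f·g: eliminate ⇒ L₀, order ≤ 1·2.
h=∫h₀ ⇒ L = L₀·Dx.
L = (43 + 96·x + 144·x^2)·Dx + (-12 - 36·x)·Dx^2 + (4 + 24·x + 36·x^2)·Dx^3  (order 3).
h: a_k = 0, 0, -3, -3, 43/16, -33/40, 4379/1920, -21963/4480, 838883/86016, -6669683/322560, …
ICs: h(0) = 0, h′(0) = 0, h′′(0) = -6.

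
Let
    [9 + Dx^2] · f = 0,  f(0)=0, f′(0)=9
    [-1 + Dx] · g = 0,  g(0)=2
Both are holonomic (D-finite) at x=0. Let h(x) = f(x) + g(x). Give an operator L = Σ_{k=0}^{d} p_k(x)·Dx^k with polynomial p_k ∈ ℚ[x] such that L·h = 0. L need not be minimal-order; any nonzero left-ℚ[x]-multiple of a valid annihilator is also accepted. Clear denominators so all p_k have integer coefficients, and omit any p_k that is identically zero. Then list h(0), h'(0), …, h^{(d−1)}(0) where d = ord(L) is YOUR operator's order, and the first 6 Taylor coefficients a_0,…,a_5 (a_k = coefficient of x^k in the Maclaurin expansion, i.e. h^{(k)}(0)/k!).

f: a_k = 0, 9, 0, -27/2, 0, 243/40, …
g: a_k = 2, 2, 1, 1/3, 1/12, 1/60, …
Sum ⇒ L₀ = lclm(L_f,L_g) in ℚ(x)⟨Dx⟩.
L = -9 + 9·Dx - Dx^2 + Dx^3  (order 3).
h: a_k = 2, 11, 1, -79/6, 1/12, 731/120, …
ICs: h(0) = 2, h′(0) = 11, h′′(0) = 2.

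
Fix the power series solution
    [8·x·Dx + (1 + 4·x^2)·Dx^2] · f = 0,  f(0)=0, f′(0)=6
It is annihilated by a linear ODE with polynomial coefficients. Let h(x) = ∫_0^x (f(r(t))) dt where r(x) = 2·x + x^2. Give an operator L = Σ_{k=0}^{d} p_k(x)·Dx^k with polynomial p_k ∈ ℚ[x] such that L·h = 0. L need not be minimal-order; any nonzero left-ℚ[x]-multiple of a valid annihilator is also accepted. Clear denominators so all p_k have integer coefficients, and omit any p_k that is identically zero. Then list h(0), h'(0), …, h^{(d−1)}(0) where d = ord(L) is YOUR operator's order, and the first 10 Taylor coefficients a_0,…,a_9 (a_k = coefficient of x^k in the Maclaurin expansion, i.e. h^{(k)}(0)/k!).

f: a_k = 0, 6, 0, -8, 0, 96/5, 0, -384/7, 0, 512/3, …
Change of var in L_f (x↦r) gives L₀.
∫: right-multiply L₀ by Dx.
L = (-1 + 32·x + 64·x^2 + 48·x^3 + 12·x^4)·Dx^2 + (1 + x + 16·x^2 + 32·x^3 + 20·x^4 + 4·x^5)·Dx^3  (order 3).
h: a_k = 0, 0, 6, 2, -16, -96/5, 472/5, 1528/7, -4800/7, -7936/3, …
ICs: h(0) = 0, h′(0) = 0, h′′(0) = 12.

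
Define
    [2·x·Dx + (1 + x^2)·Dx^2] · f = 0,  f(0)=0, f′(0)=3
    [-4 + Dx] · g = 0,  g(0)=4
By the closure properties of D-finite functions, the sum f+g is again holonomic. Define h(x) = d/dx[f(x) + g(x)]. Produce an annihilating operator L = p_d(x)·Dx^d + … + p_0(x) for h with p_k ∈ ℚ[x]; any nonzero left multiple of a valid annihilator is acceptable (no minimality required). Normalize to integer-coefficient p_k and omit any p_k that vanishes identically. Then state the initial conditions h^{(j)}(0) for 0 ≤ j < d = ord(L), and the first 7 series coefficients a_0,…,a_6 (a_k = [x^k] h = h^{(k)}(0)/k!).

L = (4 - 16·x - 12·x^2 - 16·x^3) + (-9 - 13·x^2 - 8·x^4)·Dx + (2 + x + 4·x^2 + x^3 + 2·x^4)·Dx^2  (order 2).
h: a_k = 19, 64, 125, 512/3, 521/3, 2048/15, 3961/45, …
ICs: h(0) = 19, h′(0) = 64.

f: a_k = 0, 3, 0, -1, 0, 3/5, 0, …
g: a_k = 4, 16, 32, 128/3, 128/3, 512/15, 1024/45, …
Weyl lclm of L_f,L_g ⇒ L₀ (ord ≤ 3).
h=h₀': d/dx-closure on L₀ ⇒ L.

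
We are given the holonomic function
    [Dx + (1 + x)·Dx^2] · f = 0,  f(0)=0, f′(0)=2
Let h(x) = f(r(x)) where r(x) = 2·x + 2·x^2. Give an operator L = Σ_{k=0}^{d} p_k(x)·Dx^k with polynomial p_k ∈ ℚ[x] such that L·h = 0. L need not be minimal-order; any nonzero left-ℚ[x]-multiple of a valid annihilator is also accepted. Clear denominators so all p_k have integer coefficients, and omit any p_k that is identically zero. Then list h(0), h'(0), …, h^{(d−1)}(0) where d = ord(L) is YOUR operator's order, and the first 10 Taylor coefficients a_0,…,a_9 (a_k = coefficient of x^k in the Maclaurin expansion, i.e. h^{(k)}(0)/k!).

L = (4·x + 4·x^2)·Dx + (1 + 4·x + 6·x^2 + 4·x^3)·Dx^2  (order 2).
h: a_k = 0, 4, 0, -8/3, 4, -16/5, 0, 32/7, -8, 64/9, …
ICs: h(0) = 0, h′(0) = 4.

f: a_k = 0, 2, -1, 2/3, -1/2, 2/5, -1/3, 2/7, -1/4, 2/9, …
Substitute x→r, Dx→(1/r')Dx; clear ⇒ L₀.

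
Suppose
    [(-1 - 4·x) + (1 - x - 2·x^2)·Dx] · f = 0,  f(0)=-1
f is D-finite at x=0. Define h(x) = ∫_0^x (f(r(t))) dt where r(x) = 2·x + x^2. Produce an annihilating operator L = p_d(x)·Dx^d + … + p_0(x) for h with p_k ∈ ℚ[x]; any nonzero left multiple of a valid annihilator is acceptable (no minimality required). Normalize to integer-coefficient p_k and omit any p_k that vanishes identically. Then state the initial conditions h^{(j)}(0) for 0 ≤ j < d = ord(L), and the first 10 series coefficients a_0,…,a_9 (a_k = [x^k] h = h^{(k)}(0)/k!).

L = (2 + 16·x + 8·x^2)·Dx + (-1 + 3·x + 6·x^2 + 2·x^3)·Dx^2  (order 2).
h: a_k = 0, -1, -1, -13/3, -13, -239/5, -527/3, -4701/7, -2613, -31009/3, …
ICs: h(0) = 0, h′(0) = -1.

f: a_k = -1, -1, -3, -5, -11, -21, -43, -85, -171, -341, …
f∘r: x↦r, Dx↦Dx/r' in L_f ⇒ L₀.
Integrate: L := L₀·Dx.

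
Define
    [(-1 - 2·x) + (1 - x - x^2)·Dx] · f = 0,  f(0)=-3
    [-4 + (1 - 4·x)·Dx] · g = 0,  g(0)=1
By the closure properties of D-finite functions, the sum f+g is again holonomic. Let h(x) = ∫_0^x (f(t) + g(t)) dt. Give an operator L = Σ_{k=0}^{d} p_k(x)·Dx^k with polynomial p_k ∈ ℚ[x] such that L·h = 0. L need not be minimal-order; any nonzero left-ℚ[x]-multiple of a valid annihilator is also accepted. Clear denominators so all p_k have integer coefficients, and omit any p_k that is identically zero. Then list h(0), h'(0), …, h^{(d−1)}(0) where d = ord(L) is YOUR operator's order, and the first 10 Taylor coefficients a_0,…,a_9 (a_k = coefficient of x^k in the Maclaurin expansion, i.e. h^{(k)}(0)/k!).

L = (-16 - 72·x + 24·x^2 - 32·x^3)·Dx + (28 - 38·x - 54·x^2 + 16·x^3 - 64·x^4)·Dx^2 + (-3 + 17·x - 23·x^2 + 14·x^3 - 4·x^4 - 16·x^5)·Dx^3  (order 3).
h: a_k = 0, -2, 1/2, 10/3, 55/4, 241/5, 500/3, 4057/7, 16321/8, 65434/9, …
ICs: h(0) = 0, h′(0) = -2, h′′(0) = 1.

f: a_k = -3, -3, -6, -9, -15, -24, -39, -63, -102, -165, …
g: a_k = 1, 4, 16, 64, 256, 1024, 4096, 16384, 65536, 262144, …
f+g: L₀ = lclm(L_f,L_g), ord ≤ 1+1.
∫: right-multiply L₀ by Dx.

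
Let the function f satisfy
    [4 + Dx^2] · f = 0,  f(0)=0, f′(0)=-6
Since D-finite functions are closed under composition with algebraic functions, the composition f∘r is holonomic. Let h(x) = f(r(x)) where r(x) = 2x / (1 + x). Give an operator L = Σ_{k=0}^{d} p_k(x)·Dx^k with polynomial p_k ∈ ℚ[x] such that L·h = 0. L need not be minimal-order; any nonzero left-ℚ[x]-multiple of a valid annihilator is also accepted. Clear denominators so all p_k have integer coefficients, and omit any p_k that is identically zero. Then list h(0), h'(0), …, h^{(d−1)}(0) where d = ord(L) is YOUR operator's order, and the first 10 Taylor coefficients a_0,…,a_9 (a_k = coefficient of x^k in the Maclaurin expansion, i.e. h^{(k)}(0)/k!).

L = 16 + (2 + 6·x + 6·x^2 + 2·x^3)·Dx + (1 + 4·x + 6·x^2 + 4·x^3 + x^4)·Dx^2  (order 2).
h: a_k = 0, -12, 12, 20, -84, 772/5, -180, 9844/105, 2516/15, -120412/189, …
ICs: h(0) = 0, h′(0) = -12.

f: a_k = 0, -6, 0, 4, 0, -4/5, 0, 8/105, 0, -4/945, …
Substitute x→r, Dx→(1/r')Dx; clear ⇒ L₀.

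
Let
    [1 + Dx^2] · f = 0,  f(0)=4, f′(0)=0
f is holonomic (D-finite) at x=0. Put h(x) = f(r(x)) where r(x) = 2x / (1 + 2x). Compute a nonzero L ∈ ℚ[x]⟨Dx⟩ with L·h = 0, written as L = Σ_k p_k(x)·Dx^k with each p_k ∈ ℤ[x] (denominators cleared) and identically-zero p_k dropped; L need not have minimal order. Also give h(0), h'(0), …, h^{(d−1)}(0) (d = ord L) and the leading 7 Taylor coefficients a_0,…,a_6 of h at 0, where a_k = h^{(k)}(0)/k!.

f: a_k = 4, 0, -2, 0, 1/6, 0, -1/180, …
L₀ from L_f via x↦r, Dx↦r'^{-1}Dx.
L = 4 + (4 + 24·x + 48·x^2 + 32·x^3)·Dx + (1 + 8·x + 24·x^2 + 32·x^3 + 16·x^4)·Dx^2  (order 2).
h: a_k = 4, 0, -8, 32, -280/3, 704/3, -24016/45, …
ICs: h(0) = 4, h′(0) = 0.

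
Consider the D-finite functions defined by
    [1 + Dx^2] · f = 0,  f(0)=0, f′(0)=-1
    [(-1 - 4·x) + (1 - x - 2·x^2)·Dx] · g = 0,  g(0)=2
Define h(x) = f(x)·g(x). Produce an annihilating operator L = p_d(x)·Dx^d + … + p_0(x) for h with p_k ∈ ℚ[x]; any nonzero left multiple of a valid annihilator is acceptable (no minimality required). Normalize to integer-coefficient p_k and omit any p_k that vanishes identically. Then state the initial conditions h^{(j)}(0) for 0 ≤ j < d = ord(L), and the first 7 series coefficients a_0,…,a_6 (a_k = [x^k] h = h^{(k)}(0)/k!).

f: a_k = 0, -1, 0, 1/6, 0, -1/120, 0, …
g: a_k = 2, 2, 6, 10, 22, 42, 86, …
h₀=f·g: eliminate ⇒ L₀, order ≤ 2·1.
L = (3 + x + 2·x^2) + (2 + 8·x)·Dx + (-1 + x + 2·x^2)·Dx^2  (order 2).
h: a_k = 0, -2, -2, -17/3, -29/3, -1261/60, -807/20, …
ICs: h(0) = 0, h′(0) = -2.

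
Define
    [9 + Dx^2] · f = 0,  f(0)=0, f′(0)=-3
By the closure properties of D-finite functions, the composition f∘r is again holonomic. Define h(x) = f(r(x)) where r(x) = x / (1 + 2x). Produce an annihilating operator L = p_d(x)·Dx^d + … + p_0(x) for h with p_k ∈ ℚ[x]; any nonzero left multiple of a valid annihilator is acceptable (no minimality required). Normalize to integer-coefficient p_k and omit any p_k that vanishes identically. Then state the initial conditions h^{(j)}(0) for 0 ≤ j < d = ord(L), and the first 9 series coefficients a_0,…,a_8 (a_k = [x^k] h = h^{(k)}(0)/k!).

L = 9 + (4 + 24·x + 48·x^2 + 32·x^3)·Dx + (1 + 8·x + 24·x^2 + 32·x^3 + 16·x^4)·Dx^2  (order 2).
h: a_k = 0, -3, 6, -15/2, -3, 2319/40, -975/4, 429483/560, -83163/40, …
ICs: h(0) = 0, h′(0) = -3.

f: a_k = 0, -3, 0, 9/2, 0, -81/40, 0, 243/560, 0, …
h₀=f(r): pull back L_f along r ⇒ L₀.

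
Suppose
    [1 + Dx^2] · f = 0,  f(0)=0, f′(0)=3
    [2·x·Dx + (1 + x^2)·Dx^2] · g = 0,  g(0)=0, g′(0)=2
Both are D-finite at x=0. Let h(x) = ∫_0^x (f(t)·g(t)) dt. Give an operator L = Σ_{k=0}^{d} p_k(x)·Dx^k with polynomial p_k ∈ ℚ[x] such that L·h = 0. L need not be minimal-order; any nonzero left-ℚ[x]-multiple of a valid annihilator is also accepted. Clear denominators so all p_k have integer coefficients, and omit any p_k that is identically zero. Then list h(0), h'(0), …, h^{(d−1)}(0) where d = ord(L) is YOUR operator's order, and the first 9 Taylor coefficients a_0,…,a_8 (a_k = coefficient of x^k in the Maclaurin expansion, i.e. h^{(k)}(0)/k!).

L = (10 + 26·x^2 + 11·x^4 + 4·x^6 + x^8)·Dx + (12·x + 20·x^3 + 12·x^5 + 4·x^7)·Dx^2 + (12 + 32·x^2 + 18·x^4 + 8·x^6 + 2·x^8)·Dx^3 + (12·x + 20·x^3 + 12·x^5 + 4·x^7)·Dx^4 + (2 + 6·x^2 + 7·x^4 + 4·x^6 + x^8)·Dx^5  (order 5).
h: a_k = 0, 0, 0, 2, 0, -3/5, 0, 19/84, 0, …
ICs: h(0) = 0, h′(0) = 0, h′′(0) = 0, h′′′(0) = 12, h′′′′(0) = 0.

f: a_k = 0, 3, 0, -1/2, 0, 1/40, 0, -1/1680, 0, …
g: a_k = 0, 2, 0, -2/3, 0, 2/5, 0, -2/7, 0, …
h₀=f·g: eliminate ⇒ L₀, order ≤ 2·2.
h=∫h₀ ⇒ L = L₀·Dx.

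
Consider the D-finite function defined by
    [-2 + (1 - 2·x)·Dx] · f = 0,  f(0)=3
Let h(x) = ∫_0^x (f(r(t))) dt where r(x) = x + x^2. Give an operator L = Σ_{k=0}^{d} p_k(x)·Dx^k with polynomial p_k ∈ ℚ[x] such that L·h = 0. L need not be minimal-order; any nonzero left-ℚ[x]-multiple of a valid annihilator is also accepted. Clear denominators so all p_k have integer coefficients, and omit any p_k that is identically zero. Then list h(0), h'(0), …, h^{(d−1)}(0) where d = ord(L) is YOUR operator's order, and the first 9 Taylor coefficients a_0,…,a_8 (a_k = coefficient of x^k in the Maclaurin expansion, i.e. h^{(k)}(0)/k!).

L = (2 + 4·x)·Dx + (-1 + 2·x + 2·x^2)·Dx^2  (order 2).
h: a_k = 0, 3, 3, 6, 12, 132/5, 60, 984/7, 336, …
ICs: h(0) = 0, h′(0) = 3.

f: a_k = 3, 6, 12, 24, 48, 96, 192, 384, 768, …
Change of var in L_f (x↦r) gives L₀.
∫: right-multiply L₀ by Dx.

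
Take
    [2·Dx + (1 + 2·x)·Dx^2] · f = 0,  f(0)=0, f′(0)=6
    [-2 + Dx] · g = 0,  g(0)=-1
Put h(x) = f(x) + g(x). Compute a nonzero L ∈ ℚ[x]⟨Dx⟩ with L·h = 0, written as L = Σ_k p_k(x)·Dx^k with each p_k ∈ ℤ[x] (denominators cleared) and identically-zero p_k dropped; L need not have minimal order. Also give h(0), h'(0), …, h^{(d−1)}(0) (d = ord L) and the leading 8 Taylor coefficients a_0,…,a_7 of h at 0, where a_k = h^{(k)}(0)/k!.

L = (-6 - 4·x)·Dx + (1 - 4·x - 4·x^2)·Dx^2 + (1 + 3·x + 2·x^2)·Dx^3  (order 3).
h: a_k = -1, 4, -8, 20/3, -38/3, 284/15, -1444/45, 17272/315, …
ICs: h(0) = -1, h′(0) = 4, h′′(0) = -16.

f: a_k = 0, 6, -6, 8, -12, 96/5, -32, 384/7, …
g: a_k = -1, -2, -2, -4/3, -2/3, -4/15, -4/45, -8/315, …
Weyl lclm of L_f,L_g ⇒ L₀ (ord ≤ 3).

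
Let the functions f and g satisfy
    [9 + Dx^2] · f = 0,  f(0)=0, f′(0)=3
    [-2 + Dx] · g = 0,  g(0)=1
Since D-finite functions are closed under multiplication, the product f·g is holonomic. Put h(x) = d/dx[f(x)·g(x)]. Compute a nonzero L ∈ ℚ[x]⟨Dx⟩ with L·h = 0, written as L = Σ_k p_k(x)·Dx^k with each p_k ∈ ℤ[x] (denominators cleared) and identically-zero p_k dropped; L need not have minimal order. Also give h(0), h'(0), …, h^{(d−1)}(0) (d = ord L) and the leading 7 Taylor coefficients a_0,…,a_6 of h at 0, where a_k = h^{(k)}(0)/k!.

L = 13 - 4·Dx + Dx^2  (order 2).
h: a_k = 3, 12, 9/2, -20, -199/8, -69/10, 1483/240, …
ICs: h(0) = 3, h′(0) = 12.

f: a_k = 0, 3, 0, -9/2, 0, 81/40, 0, …
g: a_k = 1, 2, 2, 4/3, 2/3, 4/15, 4/45, …
L₀ := L_f ⊗_s L_g (sym. prod.), ord ≤ 2.
h₀' ⇒ L via d/dx closure of L₀.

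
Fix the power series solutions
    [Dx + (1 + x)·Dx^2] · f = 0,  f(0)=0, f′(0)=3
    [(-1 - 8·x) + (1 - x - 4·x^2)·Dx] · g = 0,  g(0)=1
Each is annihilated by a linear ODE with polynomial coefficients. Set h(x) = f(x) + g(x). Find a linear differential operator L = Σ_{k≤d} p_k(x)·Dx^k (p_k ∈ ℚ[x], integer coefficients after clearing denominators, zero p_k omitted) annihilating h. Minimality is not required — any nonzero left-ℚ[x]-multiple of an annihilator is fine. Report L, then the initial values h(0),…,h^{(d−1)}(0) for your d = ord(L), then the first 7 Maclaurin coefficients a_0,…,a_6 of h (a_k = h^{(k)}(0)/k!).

L = (-74 - 562·x - 1120·x^2 - 1728·x^3 - 768·x^4)·Dx + (-52 - 576·x - 1636·x^2 - 3264·x^3 - 3488·x^4 - 1280·x^5)·Dx^2 + (11 + 41·x + 53·x^2 - 185·x^3 - 704·x^4 - 752·x^5 - 256·x^6)·Dx^3  (order 3).
h: a_k = 1, 4, 7/2, 10, 113/4, 328/5, 361/2, …
ICs: h(0) = 1, h′(0) = 4, h′′(0) = 7.

f: a_k = 0, 3, -3/2, 1, -3/4, 3/5, -1/2, …
g: a_k = 1, 1, 5, 9, 29, 65, 181, …
Weyl lclm of L_f,L_g ⇒ L₀ (ord ≤ 3).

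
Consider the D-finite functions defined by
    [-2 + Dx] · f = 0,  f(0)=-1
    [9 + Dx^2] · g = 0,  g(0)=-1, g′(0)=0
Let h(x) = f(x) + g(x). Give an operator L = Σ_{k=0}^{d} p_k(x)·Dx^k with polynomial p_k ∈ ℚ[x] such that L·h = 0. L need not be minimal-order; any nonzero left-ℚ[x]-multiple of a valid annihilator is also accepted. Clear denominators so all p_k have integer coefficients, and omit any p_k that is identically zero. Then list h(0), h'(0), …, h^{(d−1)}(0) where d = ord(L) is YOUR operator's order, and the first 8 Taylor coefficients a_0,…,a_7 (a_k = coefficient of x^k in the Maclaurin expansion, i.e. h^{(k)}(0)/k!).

f: a_k = -1, -2, -2, -4/3, -2/3, -4/15, -4/45, -8/315, …
g: a_k = -1, 0, 9/2, 0, -27/8, 0, 81/80, 0, …
h₀=f+g: left-lcm gives L₀, ord ≤ 3.
L = -18 + 9·Dx - 2·Dx^2 + Dx^3  (order 3).
h: a_k = -2, -2, 5/2, -4/3, -97/24, -4/15, 133/144, -8/315, …
ICs: h(0) = -2, h′(0) = -2, h′′(0) = 5.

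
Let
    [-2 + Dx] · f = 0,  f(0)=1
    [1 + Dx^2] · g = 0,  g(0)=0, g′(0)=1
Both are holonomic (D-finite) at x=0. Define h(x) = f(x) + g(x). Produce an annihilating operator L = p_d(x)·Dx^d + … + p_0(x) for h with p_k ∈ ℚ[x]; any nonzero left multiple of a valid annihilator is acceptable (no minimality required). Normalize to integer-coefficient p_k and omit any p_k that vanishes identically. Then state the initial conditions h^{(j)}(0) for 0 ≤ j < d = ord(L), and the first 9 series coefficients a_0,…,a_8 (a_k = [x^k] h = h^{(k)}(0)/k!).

L = -2 + Dx - 2·Dx^2 + Dx^3  (order 3).
h: a_k = 1, 3, 2, 7/6, 2/3, 11/40, 4/45, 127/5040, 2/315, …
ICs: h(0) = 1, h′(0) = 3, h′′(0) = 4.

f: a_k = 1, 2, 2, 4/3, 2/3, 4/15, 4/45, 8/315, 2/315, …
g: a_k = 0, 1, 0, -1/6, 0, 1/120, 0, -1/5040, 0, …
f+g: L₀ = lclm(L_f,L_g), ord ≤ 1+2.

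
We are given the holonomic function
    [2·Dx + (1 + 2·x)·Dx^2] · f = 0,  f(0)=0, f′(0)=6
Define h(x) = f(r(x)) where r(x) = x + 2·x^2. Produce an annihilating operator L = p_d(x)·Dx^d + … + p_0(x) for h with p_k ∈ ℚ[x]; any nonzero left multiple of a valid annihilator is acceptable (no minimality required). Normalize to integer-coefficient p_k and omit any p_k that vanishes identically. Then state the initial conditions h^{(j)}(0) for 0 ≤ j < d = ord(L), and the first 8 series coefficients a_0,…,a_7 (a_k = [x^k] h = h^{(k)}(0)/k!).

L = (-2 + 8·x + 16·x^2)·Dx + (1 + 6·x + 12·x^2 + 16·x^3)·Dx^2  (order 2).
h: a_k = 0, 6, 6, -16, 12, 96/5, -64, 384/7, …
ICs: h(0) = 0, h′(0) = 6.

f: a_k = 0, 6, -6, 8, -12, 96/5, -32, 384/7, …
L₀ from L_f via x↦r, Dx↦r'^{-1}Dx.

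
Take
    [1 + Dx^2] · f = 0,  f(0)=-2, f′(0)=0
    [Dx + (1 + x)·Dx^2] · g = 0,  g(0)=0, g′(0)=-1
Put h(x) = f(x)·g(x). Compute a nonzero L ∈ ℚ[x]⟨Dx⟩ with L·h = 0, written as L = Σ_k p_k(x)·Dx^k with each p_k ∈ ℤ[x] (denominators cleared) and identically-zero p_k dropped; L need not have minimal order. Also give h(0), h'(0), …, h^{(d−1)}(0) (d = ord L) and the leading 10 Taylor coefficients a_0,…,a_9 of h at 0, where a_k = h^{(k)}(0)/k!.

f: a_k = -2, 0, 1, 0, -1/12, 0, 1/360, 0, -1/20160, 0, …
g: a_k = 0, -1, 1/2, -1/3, 1/4, -1/5, 1/6, -1/7, 1/8, -1/9, …
h₀=f·g: eliminate ⇒ L₀, order ≤ 2·2.
L = (-3 + 6·x + 19·x^2 + 16·x^3 + 4·x^4) + (4 + 20·x + 24·x^2 + 8·x^3)·Dx + (20·x + 42·x^2 + 32·x^3 + 8·x^4)·Dx^2 + (4 + 20·x + 24·x^2 + 8·x^3)·Dx^3 + (3 + 14·x + 23·x^2 + 16·x^3 + 4·x^4)·Dx^4  (order 4).
h: a_k = 0, 2, -1, -1/3, 0, 3/20, -1/8, 31/280, -37/360, 1151/12096, …
ICs: h(0) = 0, h′(0) = 2, h′′(0) = -2, h′′′(0) = -2.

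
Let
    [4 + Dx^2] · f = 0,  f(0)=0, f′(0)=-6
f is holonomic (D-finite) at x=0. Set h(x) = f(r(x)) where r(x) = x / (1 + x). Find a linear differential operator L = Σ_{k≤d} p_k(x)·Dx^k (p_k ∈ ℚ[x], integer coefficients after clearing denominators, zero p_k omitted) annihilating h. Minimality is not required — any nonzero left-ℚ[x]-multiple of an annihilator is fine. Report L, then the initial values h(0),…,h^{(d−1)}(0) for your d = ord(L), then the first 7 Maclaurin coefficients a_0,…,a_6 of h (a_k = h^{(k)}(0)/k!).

f: a_k = 0, -6, 0, 4, 0, -4/5, 0, …
Substitute x→r, Dx→(1/r')Dx; clear ⇒ L₀.
L = 4 + (2 + 6·x + 6·x^2 + 2·x^3)·Dx + (1 + 4·x + 6·x^2 + 4·x^3 + x^4)·Dx^2  (order 2).
h: a_k = 0, -6, 6, -2, -6, 86/5, -30, …
ICs: h(0) = 0, h′(0) = -6.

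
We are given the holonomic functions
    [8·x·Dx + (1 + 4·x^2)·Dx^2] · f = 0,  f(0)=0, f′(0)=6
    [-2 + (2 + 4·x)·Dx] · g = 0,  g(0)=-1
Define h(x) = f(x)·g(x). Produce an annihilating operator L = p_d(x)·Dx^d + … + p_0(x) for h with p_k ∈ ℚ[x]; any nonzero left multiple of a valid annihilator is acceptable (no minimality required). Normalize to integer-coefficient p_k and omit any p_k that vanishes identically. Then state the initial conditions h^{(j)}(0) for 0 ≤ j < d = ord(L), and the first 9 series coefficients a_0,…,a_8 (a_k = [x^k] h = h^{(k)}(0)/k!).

f: a_k = 0, 6, 0, -8, 0, 96/5, 0, -384/7, 0, …
g: a_k = -1, -1, 1/2, -1/2, 5/8, -7/8, 21/16, -33/16, 429/128, …
Product ⇒ symmetric product L₀, ord ≤ 2.
L = (3 - 8·x - 4·x^2) + (-2 + 4·x + 24·x^2 + 16·x^3)·Dx + (1 + 4·x + 8·x^2 + 16·x^3 + 16·x^4)·Dx^2  (order 2).
h: a_k = 0, -6, -6, 11, 5, -389/20, -409/20, 18853/280, 11167/280, …
ICs: h(0) = 0, h′(0) = -6.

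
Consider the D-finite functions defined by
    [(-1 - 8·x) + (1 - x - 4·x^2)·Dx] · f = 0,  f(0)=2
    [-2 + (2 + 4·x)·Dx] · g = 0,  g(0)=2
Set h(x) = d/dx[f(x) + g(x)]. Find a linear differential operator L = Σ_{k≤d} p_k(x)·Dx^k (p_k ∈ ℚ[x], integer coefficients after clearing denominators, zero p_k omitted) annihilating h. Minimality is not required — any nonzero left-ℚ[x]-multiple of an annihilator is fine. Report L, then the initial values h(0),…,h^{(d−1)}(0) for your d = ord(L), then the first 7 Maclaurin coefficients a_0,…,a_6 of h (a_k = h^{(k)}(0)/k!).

L = (-84 - 630·x - 1632·x^2 - 2112·x^3 - 1920·x^4) + (-51 - 678·x - 2781·x^2 - 5904·x^3 - 8208·x^4 - 5760·x^5)·Dx + (11 + 62·x + 117·x^2 - 102·x^3 - 1040·x^4 - 2016·x^5 - 1280·x^6)·Dx^2  (order 2).
h: a_k = 4, 18, 57, 227, 2635/4, 8625/4, 49623/8, …
ICs: h(0) = 4, h′(0) = 18.

f: a_k = 2, 2, 10, 18, 58, 130, 362, …
g: a_k = 2, 2, -1, 1, -5/4, 7/4, -21/8, …
f+g: L₀ = lclm(L_f,L_g), ord ≤ 1+1.
h₀' ⇒ L via d/dx closure of L₀.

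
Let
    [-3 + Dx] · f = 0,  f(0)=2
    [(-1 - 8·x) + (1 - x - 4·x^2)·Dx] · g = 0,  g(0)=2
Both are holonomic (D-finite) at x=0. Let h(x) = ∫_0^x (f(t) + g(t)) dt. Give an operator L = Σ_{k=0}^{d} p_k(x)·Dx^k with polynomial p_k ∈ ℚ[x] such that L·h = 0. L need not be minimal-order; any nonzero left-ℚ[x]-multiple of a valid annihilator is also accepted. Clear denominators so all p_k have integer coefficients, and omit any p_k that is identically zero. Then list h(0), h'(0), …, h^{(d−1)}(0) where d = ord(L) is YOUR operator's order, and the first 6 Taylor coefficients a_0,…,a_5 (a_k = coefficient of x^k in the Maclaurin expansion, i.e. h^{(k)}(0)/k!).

f: a_k = 2, 6, 9, 9, 27/4, 81/20, …
g: a_k = 2, 2, 10, 18, 58, 130, …
Sum ⇒ L₀ = lclm(L_f,L_g) in ℚ(x)⟨Dx⟩.
Integrate: L := L₀·Dx.
L = (21 + 9·x + 396·x^2 + 288·x^3)·Dx + (-1 - 42·x - 159·x^2 + 72·x^3 + 144·x^4)·Dx^2 + (-2 + 13·x + 9·x^2 - 56·x^3 - 48·x^4)·Dx^3  (order 3).
h: a_k = 0, 4, 4, 19/3, 27/4, 259/20, …
ICs: h(0) = 0, h′(0) = 4, h′′(0) = 8.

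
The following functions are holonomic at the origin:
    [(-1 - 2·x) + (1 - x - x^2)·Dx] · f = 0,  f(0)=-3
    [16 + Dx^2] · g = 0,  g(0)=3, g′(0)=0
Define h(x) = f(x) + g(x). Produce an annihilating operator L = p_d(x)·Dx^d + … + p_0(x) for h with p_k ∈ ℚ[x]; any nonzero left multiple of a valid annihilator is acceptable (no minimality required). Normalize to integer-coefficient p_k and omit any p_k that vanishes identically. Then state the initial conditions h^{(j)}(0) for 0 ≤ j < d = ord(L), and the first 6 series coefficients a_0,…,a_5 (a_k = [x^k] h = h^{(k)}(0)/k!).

f: a_k = -3, -3, -6, -9, -15, -24, …
g: a_k = 3, 0, -24, 0, 32, 0, …
Sum ⇒ L₀ = lclm(L_f,L_g) in ℚ(x)⟨Dx⟩.
L = (272 + 384·x - 352·x^2 + 192·x^3 + 640·x^4 + 256·x^5) + (-160 + 368·x + 32·x^2 - 544·x^3 + 48·x^4 + 384·x^5 + 128·x^6)·Dx + (17 + 24·x - 22·x^2 + 12·x^3 + 40·x^4 + 16·x^5)·Dx^2 + (-10 + 23·x + 2·x^2 - 34·x^3 + 3·x^4 + 24·x^5 + 8·x^6)·Dx^3  (order 3).
h: a_k = 0, -3, -30, -9, 17, -24, …
ICs: h(0) = 0, h′(0) = -3, h′′(0) = -60.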